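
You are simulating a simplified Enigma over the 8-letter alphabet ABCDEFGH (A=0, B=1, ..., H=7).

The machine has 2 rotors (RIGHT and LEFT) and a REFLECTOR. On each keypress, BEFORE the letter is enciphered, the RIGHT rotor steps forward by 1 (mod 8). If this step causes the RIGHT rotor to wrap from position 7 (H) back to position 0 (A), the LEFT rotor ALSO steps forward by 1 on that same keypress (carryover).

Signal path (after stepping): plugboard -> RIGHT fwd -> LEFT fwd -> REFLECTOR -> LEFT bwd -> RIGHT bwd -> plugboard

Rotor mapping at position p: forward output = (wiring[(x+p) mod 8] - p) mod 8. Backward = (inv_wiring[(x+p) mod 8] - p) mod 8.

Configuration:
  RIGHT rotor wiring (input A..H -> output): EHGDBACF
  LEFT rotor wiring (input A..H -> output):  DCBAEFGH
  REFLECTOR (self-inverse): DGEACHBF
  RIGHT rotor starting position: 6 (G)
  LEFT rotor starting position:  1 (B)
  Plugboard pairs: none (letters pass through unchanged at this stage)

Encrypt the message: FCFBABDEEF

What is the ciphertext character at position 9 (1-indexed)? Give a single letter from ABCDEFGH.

Char 1 ('F'): step: R->7, L=1; F->plug->F->R->C->L->H->refl->F->L'->F->R'->B->plug->B
Char 2 ('C'): step: R->0, L->2 (L advanced); C->plug->C->R->G->L->B->refl->G->L'->B->R'->E->plug->E
Char 3 ('F'): step: R->1, L=2; F->plug->F->R->B->L->G->refl->B->L'->G->R'->A->plug->A
Char 4 ('B'): step: R->2, L=2; B->plug->B->R->B->L->G->refl->B->L'->G->R'->D->plug->D
Char 5 ('A'): step: R->3, L=2; A->plug->A->R->A->L->H->refl->F->L'->F->R'->C->plug->C
Char 6 ('B'): step: R->4, L=2; B->plug->B->R->E->L->E->refl->C->L'->C->R'->G->plug->G
Char 7 ('D'): step: R->5, L=2; D->plug->D->R->H->L->A->refl->D->L'->D->R'->A->plug->A
Char 8 ('E'): step: R->6, L=2; E->plug->E->R->A->L->H->refl->F->L'->F->R'->F->plug->F
Char 9 ('E'): step: R->7, L=2; E->plug->E->R->E->L->E->refl->C->L'->C->R'->F->plug->F

F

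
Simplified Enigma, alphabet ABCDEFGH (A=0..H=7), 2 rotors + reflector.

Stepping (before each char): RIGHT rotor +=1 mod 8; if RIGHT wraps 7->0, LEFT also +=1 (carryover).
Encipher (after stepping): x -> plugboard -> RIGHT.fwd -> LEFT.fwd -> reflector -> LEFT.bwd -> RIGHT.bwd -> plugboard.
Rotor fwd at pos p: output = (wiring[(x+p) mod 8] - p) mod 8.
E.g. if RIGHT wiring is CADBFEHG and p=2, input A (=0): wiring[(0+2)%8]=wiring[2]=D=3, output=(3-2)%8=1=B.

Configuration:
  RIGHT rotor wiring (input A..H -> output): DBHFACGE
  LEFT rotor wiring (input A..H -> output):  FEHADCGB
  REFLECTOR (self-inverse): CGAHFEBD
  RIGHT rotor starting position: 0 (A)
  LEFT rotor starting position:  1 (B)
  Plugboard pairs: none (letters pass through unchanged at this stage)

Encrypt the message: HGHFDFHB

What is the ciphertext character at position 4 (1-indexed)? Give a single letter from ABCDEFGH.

Char 1 ('H'): step: R->1, L=1; H->plug->H->R->C->L->H->refl->D->L'->A->R'->A->plug->A
Char 2 ('G'): step: R->2, L=1; G->plug->G->R->B->L->G->refl->B->L'->E->R'->E->plug->E
Char 3 ('H'): step: R->3, L=1; H->plug->H->R->E->L->B->refl->G->L'->B->R'->E->plug->E
Char 4 ('F'): step: R->4, L=1; F->plug->F->R->F->L->F->refl->E->L'->H->R'->E->plug->E

E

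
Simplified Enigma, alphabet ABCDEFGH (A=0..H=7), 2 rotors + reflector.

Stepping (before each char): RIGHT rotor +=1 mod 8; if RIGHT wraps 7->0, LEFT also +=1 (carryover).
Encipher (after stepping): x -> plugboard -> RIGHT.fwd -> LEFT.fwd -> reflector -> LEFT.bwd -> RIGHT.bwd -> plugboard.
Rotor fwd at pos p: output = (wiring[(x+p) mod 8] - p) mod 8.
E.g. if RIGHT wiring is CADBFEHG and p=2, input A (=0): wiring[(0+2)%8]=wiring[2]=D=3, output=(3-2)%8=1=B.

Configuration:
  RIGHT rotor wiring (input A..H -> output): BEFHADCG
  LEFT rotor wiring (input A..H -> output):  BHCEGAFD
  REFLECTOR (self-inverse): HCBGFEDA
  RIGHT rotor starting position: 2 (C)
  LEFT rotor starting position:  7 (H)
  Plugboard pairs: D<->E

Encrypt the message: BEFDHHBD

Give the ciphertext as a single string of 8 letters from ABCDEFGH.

Char 1 ('B'): step: R->3, L=7; B->plug->B->R->F->L->H->refl->A->L'->C->R'->H->plug->H
Char 2 ('E'): step: R->4, L=7; E->plug->D->R->C->L->A->refl->H->L'->F->R'->E->plug->D
Char 3 ('F'): step: R->5, L=7; F->plug->F->R->A->L->E->refl->F->L'->E->R'->D->plug->E
Char 4 ('D'): step: R->6, L=7; D->plug->E->R->H->L->G->refl->D->L'->D->R'->C->plug->C
Char 5 ('H'): step: R->7, L=7; H->plug->H->R->D->L->D->refl->G->L'->H->R'->A->plug->A
Char 6 ('H'): step: R->0, L->0 (L advanced); H->plug->H->R->G->L->F->refl->E->L'->D->R'->F->plug->F
Char 7 ('B'): step: R->1, L=0; B->plug->B->R->E->L->G->refl->D->L'->H->R'->D->plug->E
Char 8 ('D'): step: R->2, L=0; D->plug->E->R->A->L->B->refl->C->L'->C->R'->H->plug->H

Answer: HDECAFEH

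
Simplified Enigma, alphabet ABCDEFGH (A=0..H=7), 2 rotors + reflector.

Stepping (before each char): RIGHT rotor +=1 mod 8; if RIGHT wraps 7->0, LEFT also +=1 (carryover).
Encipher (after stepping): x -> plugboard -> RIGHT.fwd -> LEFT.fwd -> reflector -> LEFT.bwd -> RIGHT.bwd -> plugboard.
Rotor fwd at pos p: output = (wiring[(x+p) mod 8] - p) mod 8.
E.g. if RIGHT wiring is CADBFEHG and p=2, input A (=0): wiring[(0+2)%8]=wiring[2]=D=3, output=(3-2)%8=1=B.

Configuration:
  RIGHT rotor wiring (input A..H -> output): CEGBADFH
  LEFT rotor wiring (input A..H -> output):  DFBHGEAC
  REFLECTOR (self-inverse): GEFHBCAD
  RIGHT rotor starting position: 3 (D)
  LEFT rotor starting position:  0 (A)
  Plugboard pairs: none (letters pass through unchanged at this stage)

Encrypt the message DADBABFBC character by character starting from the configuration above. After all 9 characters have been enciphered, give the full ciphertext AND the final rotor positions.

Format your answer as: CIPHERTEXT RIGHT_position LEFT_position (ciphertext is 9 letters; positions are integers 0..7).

Char 1 ('D'): step: R->4, L=0; D->plug->D->R->D->L->H->refl->D->L'->A->R'->F->plug->F
Char 2 ('A'): step: R->5, L=0; A->plug->A->R->G->L->A->refl->G->L'->E->R'->G->plug->G
Char 3 ('D'): step: R->6, L=0; D->plug->D->R->G->L->A->refl->G->L'->E->R'->C->plug->C
Char 4 ('B'): step: R->7, L=0; B->plug->B->R->D->L->H->refl->D->L'->A->R'->A->plug->A
Char 5 ('A'): step: R->0, L->1 (L advanced); A->plug->A->R->C->L->G->refl->A->L'->B->R'->D->plug->D
Char 6 ('B'): step: R->1, L=1; B->plug->B->R->F->L->H->refl->D->L'->E->R'->F->plug->F
Char 7 ('F'): step: R->2, L=1; F->plug->F->R->F->L->H->refl->D->L'->E->R'->A->plug->A
Char 8 ('B'): step: R->3, L=1; B->plug->B->R->F->L->H->refl->D->L'->E->R'->E->plug->E
Char 9 ('C'): step: R->4, L=1; C->plug->C->R->B->L->A->refl->G->L'->C->R'->G->plug->G
Final: ciphertext=FGCADFAEG, RIGHT=4, LEFT=1

Answer: FGCADFAEG 4 1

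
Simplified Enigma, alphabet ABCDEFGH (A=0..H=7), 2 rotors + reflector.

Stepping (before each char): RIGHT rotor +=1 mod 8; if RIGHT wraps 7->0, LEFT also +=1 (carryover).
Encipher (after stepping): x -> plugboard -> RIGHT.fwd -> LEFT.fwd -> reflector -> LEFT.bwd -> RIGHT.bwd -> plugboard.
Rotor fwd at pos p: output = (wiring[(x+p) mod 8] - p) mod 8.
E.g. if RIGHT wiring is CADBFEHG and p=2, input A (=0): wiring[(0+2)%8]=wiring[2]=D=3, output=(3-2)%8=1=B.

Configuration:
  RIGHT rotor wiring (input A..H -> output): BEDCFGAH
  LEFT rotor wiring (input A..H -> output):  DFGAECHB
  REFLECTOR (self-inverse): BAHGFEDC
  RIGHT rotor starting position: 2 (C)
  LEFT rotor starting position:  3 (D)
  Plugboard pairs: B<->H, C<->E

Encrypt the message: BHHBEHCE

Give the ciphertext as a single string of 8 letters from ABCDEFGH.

Answer: EBBEBFBG

Derivation:
Char 1 ('B'): step: R->3, L=3; B->plug->H->R->A->L->F->refl->E->L'->D->R'->C->plug->E
Char 2 ('H'): step: R->4, L=3; H->plug->B->R->C->L->H->refl->C->L'->G->R'->H->plug->B
Char 3 ('H'): step: R->5, L=3; H->plug->B->R->D->L->E->refl->F->L'->A->R'->H->plug->B
Char 4 ('B'): step: R->6, L=3; B->plug->H->R->A->L->F->refl->E->L'->D->R'->C->plug->E
Char 5 ('E'): step: R->7, L=3; E->plug->C->R->F->L->A->refl->B->L'->B->R'->H->plug->B
Char 6 ('H'): step: R->0, L->4 (L advanced); H->plug->B->R->E->L->H->refl->C->L'->G->R'->F->plug->F
Char 7 ('C'): step: R->1, L=4; C->plug->E->R->F->L->B->refl->A->L'->A->R'->H->plug->B
Char 8 ('E'): step: R->2, L=4; E->plug->C->R->D->L->F->refl->E->L'->H->R'->G->plug->G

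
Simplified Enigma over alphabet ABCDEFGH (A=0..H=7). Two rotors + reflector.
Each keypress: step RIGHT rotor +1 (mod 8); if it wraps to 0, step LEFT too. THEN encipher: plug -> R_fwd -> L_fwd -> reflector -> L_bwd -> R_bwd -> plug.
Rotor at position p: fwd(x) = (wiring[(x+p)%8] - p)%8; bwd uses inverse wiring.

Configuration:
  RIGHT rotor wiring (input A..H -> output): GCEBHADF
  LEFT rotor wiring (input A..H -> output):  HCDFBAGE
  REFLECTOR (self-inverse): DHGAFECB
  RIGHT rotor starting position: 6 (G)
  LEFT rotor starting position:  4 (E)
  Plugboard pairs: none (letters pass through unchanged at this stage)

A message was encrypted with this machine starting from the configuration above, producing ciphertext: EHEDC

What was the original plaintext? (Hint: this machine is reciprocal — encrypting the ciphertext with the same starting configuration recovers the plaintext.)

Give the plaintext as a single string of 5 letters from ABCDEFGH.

Answer: DGGHF

Derivation:
Char 1 ('E'): step: R->7, L=4; E->plug->E->R->C->L->C->refl->G->L'->F->R'->D->plug->D
Char 2 ('H'): step: R->0, L->5 (L advanced); H->plug->H->R->F->L->G->refl->C->L'->D->R'->G->plug->G
Char 3 ('E'): step: R->1, L=5; E->plug->E->R->H->L->E->refl->F->L'->E->R'->G->plug->G
Char 4 ('D'): step: R->2, L=5; D->plug->D->R->G->L->A->refl->D->L'->A->R'->H->plug->H
Char 5 ('C'): step: R->3, L=5; C->plug->C->R->F->L->G->refl->C->L'->D->R'->F->plug->F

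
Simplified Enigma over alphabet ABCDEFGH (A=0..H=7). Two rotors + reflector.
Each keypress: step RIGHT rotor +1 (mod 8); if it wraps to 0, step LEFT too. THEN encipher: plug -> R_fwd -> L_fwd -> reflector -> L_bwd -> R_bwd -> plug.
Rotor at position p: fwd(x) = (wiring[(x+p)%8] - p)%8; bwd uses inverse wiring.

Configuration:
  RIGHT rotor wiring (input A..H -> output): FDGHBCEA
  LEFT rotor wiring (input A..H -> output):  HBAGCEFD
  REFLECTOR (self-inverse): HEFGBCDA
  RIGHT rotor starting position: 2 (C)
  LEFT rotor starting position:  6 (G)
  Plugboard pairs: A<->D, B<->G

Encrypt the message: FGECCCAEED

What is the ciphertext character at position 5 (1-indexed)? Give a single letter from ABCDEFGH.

Char 1 ('F'): step: R->3, L=6; F->plug->F->R->C->L->B->refl->E->L'->G->R'->B->plug->G
Char 2 ('G'): step: R->4, L=6; G->plug->B->R->G->L->E->refl->B->L'->C->R'->G->plug->B
Char 3 ('E'): step: R->5, L=6; E->plug->E->R->G->L->E->refl->B->L'->C->R'->G->plug->B
Char 4 ('C'): step: R->6, L=6; C->plug->C->R->H->L->G->refl->D->L'->D->R'->G->plug->B
Char 5 ('C'): step: R->7, L=6; C->plug->C->R->E->L->C->refl->F->L'->B->R'->A->plug->D

D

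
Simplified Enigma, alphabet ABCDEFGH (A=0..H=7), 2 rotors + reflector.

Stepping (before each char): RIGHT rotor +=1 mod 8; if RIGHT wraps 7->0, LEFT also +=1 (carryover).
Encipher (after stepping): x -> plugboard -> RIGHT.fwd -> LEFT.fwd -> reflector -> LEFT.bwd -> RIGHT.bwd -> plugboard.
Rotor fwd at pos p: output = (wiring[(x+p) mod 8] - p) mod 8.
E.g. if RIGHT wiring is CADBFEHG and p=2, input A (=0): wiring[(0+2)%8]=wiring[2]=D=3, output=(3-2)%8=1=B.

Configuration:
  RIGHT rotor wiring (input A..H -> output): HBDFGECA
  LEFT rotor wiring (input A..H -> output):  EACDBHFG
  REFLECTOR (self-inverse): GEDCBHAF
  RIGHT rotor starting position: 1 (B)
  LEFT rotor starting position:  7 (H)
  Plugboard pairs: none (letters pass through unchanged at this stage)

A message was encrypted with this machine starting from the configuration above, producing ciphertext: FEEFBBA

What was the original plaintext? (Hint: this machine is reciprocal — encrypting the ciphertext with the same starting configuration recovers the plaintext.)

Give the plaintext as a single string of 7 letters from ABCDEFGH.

Char 1 ('F'): step: R->2, L=7; F->plug->F->R->G->L->A->refl->G->L'->H->R'->H->plug->H
Char 2 ('E'): step: R->3, L=7; E->plug->E->R->F->L->C->refl->D->L'->D->R'->B->plug->B
Char 3 ('E'): step: R->4, L=7; E->plug->E->R->D->L->D->refl->C->L'->F->R'->F->plug->F
Char 4 ('F'): step: R->5, L=7; F->plug->F->R->G->L->A->refl->G->L'->H->R'->A->plug->A
Char 5 ('B'): step: R->6, L=7; B->plug->B->R->C->L->B->refl->E->L'->E->R'->A->plug->A
Char 6 ('B'): step: R->7, L=7; B->plug->B->R->A->L->H->refl->F->L'->B->R'->A->plug->A
Char 7 ('A'): step: R->0, L->0 (L advanced); A->plug->A->R->H->L->G->refl->A->L'->B->R'->B->plug->B

Answer: HBFAAAB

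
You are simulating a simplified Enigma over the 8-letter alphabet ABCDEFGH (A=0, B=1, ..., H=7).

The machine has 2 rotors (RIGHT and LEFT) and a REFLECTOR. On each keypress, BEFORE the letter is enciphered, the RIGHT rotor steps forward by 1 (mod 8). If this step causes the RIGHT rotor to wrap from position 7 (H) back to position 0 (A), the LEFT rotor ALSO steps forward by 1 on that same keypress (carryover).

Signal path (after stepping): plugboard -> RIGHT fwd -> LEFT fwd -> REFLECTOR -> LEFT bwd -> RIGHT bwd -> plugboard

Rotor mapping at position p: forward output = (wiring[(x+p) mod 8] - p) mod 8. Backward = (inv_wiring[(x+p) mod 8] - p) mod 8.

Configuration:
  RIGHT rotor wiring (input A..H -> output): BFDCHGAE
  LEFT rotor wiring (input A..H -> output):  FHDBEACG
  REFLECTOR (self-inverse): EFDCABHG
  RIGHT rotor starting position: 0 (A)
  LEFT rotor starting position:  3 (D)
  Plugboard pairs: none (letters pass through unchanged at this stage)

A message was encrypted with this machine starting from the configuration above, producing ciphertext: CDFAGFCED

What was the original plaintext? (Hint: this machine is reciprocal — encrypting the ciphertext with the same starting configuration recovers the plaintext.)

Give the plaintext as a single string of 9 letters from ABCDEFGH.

Char 1 ('C'): step: R->1, L=3; C->plug->C->R->B->L->B->refl->F->L'->C->R'->B->plug->B
Char 2 ('D'): step: R->2, L=3; D->plug->D->R->E->L->D->refl->C->L'->F->R'->C->plug->C
Char 3 ('F'): step: R->3, L=3; F->plug->F->R->G->L->E->refl->A->L'->H->R'->A->plug->A
Char 4 ('A'): step: R->4, L=3; A->plug->A->R->D->L->H->refl->G->L'->A->R'->D->plug->D
Char 5 ('G'): step: R->5, L=3; G->plug->G->R->F->L->C->refl->D->L'->E->R'->D->plug->D
Char 6 ('F'): step: R->6, L=3; F->plug->F->R->E->L->D->refl->C->L'->F->R'->E->plug->E
Char 7 ('C'): step: R->7, L=3; C->plug->C->R->G->L->E->refl->A->L'->H->R'->G->plug->G
Char 8 ('E'): step: R->0, L->4 (L advanced); E->plug->E->R->H->L->F->refl->B->L'->E->R'->H->plug->H
Char 9 ('D'): step: R->1, L=4; D->plug->D->R->G->L->H->refl->G->L'->C->R'->B->plug->B

Answer: BCADDEGHB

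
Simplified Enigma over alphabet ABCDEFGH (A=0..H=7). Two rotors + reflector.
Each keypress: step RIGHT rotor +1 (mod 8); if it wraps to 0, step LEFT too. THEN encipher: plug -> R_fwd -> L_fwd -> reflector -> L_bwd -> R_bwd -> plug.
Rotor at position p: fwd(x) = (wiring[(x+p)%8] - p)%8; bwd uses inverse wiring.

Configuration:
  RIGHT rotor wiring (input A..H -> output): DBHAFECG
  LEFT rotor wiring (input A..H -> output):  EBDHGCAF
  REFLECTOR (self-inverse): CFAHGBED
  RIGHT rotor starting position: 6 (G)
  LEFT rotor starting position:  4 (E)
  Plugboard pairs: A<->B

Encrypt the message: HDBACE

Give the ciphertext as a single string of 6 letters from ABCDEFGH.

Char 1 ('H'): step: R->7, L=4; H->plug->H->R->D->L->B->refl->F->L'->F->R'->G->plug->G
Char 2 ('D'): step: R->0, L->5 (L advanced); D->plug->D->R->A->L->F->refl->B->L'->H->R'->C->plug->C
Char 3 ('B'): step: R->1, L=5; B->plug->A->R->A->L->F->refl->B->L'->H->R'->C->plug->C
Char 4 ('A'): step: R->2, L=5; A->plug->B->R->G->L->C->refl->A->L'->C->R'->D->plug->D
Char 5 ('C'): step: R->3, L=5; C->plug->C->R->B->L->D->refl->H->L'->D->R'->E->plug->E
Char 6 ('E'): step: R->4, L=5; E->plug->E->R->H->L->B->refl->F->L'->A->R'->B->plug->A

Answer: GCCDEA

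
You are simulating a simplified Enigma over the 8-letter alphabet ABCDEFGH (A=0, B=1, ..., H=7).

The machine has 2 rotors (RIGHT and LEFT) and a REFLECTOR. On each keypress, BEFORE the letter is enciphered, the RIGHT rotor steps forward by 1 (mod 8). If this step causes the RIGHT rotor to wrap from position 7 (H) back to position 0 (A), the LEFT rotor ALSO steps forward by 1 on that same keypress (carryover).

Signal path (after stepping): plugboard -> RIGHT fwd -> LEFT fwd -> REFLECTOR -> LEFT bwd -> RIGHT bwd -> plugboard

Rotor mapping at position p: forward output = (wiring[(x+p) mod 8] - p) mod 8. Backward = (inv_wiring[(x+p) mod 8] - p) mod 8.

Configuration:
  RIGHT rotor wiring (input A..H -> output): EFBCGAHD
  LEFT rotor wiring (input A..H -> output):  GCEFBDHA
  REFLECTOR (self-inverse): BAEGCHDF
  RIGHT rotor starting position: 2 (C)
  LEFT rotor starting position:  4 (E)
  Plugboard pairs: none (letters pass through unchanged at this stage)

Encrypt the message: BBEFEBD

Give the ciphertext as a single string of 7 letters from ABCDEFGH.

Answer: DCHEAAA

Derivation:
Char 1 ('B'): step: R->3, L=4; B->plug->B->R->D->L->E->refl->C->L'->E->R'->D->plug->D
Char 2 ('B'): step: R->4, L=4; B->plug->B->R->E->L->C->refl->E->L'->D->R'->C->plug->C
Char 3 ('E'): step: R->5, L=4; E->plug->E->R->A->L->F->refl->H->L'->B->R'->H->plug->H
Char 4 ('F'): step: R->6, L=4; F->plug->F->R->E->L->C->refl->E->L'->D->R'->E->plug->E
Char 5 ('E'): step: R->7, L=4; E->plug->E->R->D->L->E->refl->C->L'->E->R'->A->plug->A
Char 6 ('B'): step: R->0, L->5 (L advanced); B->plug->B->R->F->L->H->refl->F->L'->E->R'->A->plug->A
Char 7 ('D'): step: R->1, L=5; D->plug->D->R->F->L->H->refl->F->L'->E->R'->A->plug->A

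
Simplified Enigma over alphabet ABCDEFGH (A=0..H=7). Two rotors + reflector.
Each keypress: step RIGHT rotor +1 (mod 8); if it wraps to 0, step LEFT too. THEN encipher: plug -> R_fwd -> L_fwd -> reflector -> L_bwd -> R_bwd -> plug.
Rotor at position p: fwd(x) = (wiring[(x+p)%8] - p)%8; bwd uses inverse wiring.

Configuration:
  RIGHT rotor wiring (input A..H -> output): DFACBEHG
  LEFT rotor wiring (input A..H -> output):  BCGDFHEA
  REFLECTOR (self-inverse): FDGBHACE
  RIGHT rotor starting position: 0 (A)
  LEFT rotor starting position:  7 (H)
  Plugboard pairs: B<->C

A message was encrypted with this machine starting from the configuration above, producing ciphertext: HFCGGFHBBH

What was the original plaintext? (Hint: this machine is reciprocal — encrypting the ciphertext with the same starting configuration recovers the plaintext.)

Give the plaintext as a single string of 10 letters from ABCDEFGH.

Answer: DHABBGFAHC

Derivation:
Char 1 ('H'): step: R->1, L=7; H->plug->H->R->C->L->D->refl->B->L'->A->R'->D->plug->D
Char 2 ('F'): step: R->2, L=7; F->plug->F->R->E->L->E->refl->H->L'->D->R'->H->plug->H
Char 3 ('C'): step: R->3, L=7; C->plug->B->R->G->L->A->refl->F->L'->H->R'->A->plug->A
Char 4 ('G'): step: R->4, L=7; G->plug->G->R->E->L->E->refl->H->L'->D->R'->C->plug->B
Char 5 ('G'): step: R->5, L=7; G->plug->G->R->F->L->G->refl->C->L'->B->R'->C->plug->B
Char 6 ('F'): step: R->6, L=7; F->plug->F->R->E->L->E->refl->H->L'->D->R'->G->plug->G
Char 7 ('H'): step: R->7, L=7; H->plug->H->R->A->L->B->refl->D->L'->C->R'->F->plug->F
Char 8 ('B'): step: R->0, L->0 (L advanced); B->plug->C->R->A->L->B->refl->D->L'->D->R'->A->plug->A
Char 9 ('B'): step: R->1, L=0; B->plug->C->R->B->L->C->refl->G->L'->C->R'->H->plug->H
Char 10 ('H'): step: R->2, L=0; H->plug->H->R->D->L->D->refl->B->L'->A->R'->B->plug->C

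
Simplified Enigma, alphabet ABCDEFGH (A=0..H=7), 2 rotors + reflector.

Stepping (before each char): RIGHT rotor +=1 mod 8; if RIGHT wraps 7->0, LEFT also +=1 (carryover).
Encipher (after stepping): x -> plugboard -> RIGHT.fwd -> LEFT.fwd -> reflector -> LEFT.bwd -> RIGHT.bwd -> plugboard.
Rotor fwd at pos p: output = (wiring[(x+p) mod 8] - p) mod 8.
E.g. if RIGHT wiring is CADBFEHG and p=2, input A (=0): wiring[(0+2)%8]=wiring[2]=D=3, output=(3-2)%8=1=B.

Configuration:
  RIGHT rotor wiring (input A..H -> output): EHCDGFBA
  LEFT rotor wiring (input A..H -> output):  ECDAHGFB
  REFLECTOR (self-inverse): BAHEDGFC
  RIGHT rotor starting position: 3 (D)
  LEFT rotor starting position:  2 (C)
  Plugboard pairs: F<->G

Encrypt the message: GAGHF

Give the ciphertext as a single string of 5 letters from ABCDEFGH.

Answer: DDCAC

Derivation:
Char 1 ('G'): step: R->4, L=2; G->plug->F->R->D->L->E->refl->D->L'->E->R'->D->plug->D
Char 2 ('A'): step: R->5, L=2; A->plug->A->R->A->L->B->refl->A->L'->H->R'->D->plug->D
Char 3 ('G'): step: R->6, L=2; G->plug->F->R->F->L->H->refl->C->L'->G->R'->C->plug->C
Char 4 ('H'): step: R->7, L=2; H->plug->H->R->C->L->F->refl->G->L'->B->R'->A->plug->A
Char 5 ('F'): step: R->0, L->3 (L advanced); F->plug->G->R->B->L->E->refl->D->L'->C->R'->C->plug->C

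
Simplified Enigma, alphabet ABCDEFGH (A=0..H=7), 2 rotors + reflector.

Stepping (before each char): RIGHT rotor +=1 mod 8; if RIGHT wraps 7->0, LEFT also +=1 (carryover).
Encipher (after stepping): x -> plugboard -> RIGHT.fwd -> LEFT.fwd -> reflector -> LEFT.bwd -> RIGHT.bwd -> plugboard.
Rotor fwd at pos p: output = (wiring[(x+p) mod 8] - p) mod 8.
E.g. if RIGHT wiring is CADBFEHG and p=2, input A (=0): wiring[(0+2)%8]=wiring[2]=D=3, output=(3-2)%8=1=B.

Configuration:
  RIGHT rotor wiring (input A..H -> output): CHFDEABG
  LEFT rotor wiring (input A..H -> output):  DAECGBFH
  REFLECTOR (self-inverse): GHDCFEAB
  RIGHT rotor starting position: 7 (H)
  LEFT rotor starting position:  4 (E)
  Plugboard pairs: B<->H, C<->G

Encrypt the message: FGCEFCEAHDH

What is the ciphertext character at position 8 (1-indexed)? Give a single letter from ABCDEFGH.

Char 1 ('F'): step: R->0, L->5 (L advanced); F->plug->F->R->A->L->E->refl->F->L'->G->R'->H->plug->B
Char 2 ('G'): step: R->1, L=5; G->plug->C->R->C->L->C->refl->D->L'->E->R'->B->plug->H
Char 3 ('C'): step: R->2, L=5; C->plug->G->R->A->L->E->refl->F->L'->G->R'->D->plug->D
Char 4 ('E'): step: R->3, L=5; E->plug->E->R->D->L->G->refl->A->L'->B->R'->B->plug->H
Char 5 ('F'): step: R->4, L=5; F->plug->F->R->D->L->G->refl->A->L'->B->R'->G->plug->C
Char 6 ('C'): step: R->5, L=5; C->plug->G->R->G->L->F->refl->E->L'->A->R'->F->plug->F
Char 7 ('E'): step: R->6, L=5; E->plug->E->R->H->L->B->refl->H->L'->F->R'->F->plug->F
Char 8 ('A'): step: R->7, L=5; A->plug->A->R->H->L->B->refl->H->L'->F->R'->F->plug->F

F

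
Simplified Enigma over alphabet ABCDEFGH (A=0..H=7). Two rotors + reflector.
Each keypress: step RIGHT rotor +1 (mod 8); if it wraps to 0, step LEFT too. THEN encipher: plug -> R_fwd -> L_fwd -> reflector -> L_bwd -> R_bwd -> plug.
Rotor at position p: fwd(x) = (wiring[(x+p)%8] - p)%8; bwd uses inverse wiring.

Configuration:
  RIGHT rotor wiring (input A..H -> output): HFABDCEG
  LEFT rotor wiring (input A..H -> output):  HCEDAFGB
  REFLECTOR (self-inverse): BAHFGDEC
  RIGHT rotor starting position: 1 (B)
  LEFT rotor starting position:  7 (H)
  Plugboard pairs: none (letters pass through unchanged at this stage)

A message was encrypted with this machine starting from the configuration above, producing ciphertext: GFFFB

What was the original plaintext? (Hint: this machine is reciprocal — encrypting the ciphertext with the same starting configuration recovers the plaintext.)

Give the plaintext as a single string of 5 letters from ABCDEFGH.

Char 1 ('G'): step: R->2, L=7; G->plug->G->R->F->L->B->refl->A->L'->B->R'->C->plug->C
Char 2 ('F'): step: R->3, L=7; F->plug->F->R->E->L->E->refl->G->L'->G->R'->A->plug->A
Char 3 ('F'): step: R->4, L=7; F->plug->F->R->B->L->A->refl->B->L'->F->R'->H->plug->H
Char 4 ('F'): step: R->5, L=7; F->plug->F->R->D->L->F->refl->D->L'->C->R'->D->plug->D
Char 5 ('B'): step: R->6, L=7; B->plug->B->R->A->L->C->refl->H->L'->H->R'->D->plug->D

Answer: CAHDD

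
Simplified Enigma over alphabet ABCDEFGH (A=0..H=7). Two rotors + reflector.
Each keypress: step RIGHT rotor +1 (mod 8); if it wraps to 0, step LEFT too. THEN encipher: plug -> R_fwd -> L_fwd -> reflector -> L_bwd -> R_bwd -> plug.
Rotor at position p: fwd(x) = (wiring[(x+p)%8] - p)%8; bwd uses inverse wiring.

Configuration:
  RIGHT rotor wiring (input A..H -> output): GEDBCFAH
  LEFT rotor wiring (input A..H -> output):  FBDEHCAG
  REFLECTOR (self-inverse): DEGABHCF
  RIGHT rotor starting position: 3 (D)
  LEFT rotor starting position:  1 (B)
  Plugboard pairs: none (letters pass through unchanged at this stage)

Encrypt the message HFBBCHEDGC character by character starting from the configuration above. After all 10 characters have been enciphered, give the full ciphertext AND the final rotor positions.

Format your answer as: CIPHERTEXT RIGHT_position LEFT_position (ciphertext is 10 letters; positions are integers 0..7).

Char 1 ('H'): step: R->4, L=1; H->plug->H->R->F->L->H->refl->F->L'->G->R'->A->plug->A
Char 2 ('F'): step: R->5, L=1; F->plug->F->R->G->L->F->refl->H->L'->F->R'->H->plug->H
Char 3 ('B'): step: R->6, L=1; B->plug->B->R->B->L->C->refl->G->L'->D->R'->F->plug->F
Char 4 ('B'): step: R->7, L=1; B->plug->B->R->H->L->E->refl->B->L'->E->R'->D->plug->D
Char 5 ('C'): step: R->0, L->2 (L advanced); C->plug->C->R->D->L->A->refl->D->L'->G->R'->A->plug->A
Char 6 ('H'): step: R->1, L=2; H->plug->H->R->F->L->E->refl->B->L'->A->R'->C->plug->C
Char 7 ('E'): step: R->2, L=2; E->plug->E->R->G->L->D->refl->A->L'->D->R'->D->plug->D
Char 8 ('D'): step: R->3, L=2; D->plug->D->R->F->L->E->refl->B->L'->A->R'->H->plug->H
Char 9 ('G'): step: R->4, L=2; G->plug->G->R->H->L->H->refl->F->L'->C->R'->E->plug->E
Char 10 ('C'): step: R->5, L=2; C->plug->C->R->C->L->F->refl->H->L'->H->R'->E->plug->E
Final: ciphertext=AHFDACDHEE, RIGHT=5, LEFT=2

Answer: AHFDACDHEE 5 2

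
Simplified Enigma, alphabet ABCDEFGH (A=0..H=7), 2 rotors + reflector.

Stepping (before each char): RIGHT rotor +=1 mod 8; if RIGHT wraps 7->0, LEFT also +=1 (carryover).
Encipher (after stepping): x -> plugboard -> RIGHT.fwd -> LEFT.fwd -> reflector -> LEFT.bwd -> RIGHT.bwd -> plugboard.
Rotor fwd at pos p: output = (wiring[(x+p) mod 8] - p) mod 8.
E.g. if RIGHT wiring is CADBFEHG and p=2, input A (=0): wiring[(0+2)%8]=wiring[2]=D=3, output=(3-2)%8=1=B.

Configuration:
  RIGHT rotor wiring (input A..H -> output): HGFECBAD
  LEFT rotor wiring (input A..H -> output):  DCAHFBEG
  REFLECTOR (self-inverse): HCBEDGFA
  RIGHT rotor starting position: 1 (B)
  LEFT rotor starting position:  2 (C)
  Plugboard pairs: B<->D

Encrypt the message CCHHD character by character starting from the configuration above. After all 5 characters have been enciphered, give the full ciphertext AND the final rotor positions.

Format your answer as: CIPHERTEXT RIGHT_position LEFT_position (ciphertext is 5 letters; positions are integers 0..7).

Char 1 ('C'): step: R->2, L=2; C->plug->C->R->A->L->G->refl->F->L'->B->R'->F->plug->F
Char 2 ('C'): step: R->3, L=2; C->plug->C->R->G->L->B->refl->C->L'->E->R'->F->plug->F
Char 3 ('H'): step: R->4, L=2; H->plug->H->R->A->L->G->refl->F->L'->B->R'->G->plug->G
Char 4 ('H'): step: R->5, L=2; H->plug->H->R->F->L->E->refl->D->L'->C->R'->D->plug->B
Char 5 ('D'): step: R->6, L=2; D->plug->B->R->F->L->E->refl->D->L'->C->R'->A->plug->A
Final: ciphertext=FFGBA, RIGHT=6, LEFT=2

Answer: FFGBA 6 2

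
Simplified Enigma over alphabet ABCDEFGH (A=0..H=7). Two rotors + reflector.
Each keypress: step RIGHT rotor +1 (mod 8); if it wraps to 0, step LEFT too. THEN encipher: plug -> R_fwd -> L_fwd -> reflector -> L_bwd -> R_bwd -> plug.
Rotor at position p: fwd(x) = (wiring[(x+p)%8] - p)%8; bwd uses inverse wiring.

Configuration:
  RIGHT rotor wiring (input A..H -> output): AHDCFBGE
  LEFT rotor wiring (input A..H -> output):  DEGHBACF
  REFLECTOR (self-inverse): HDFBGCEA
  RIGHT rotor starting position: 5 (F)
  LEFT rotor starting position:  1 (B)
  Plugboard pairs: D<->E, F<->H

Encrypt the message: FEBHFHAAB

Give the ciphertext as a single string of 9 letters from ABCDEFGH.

Answer: HDHAGCGDD

Derivation:
Char 1 ('F'): step: R->6, L=1; F->plug->H->R->D->L->A->refl->H->L'->E->R'->F->plug->H
Char 2 ('E'): step: R->7, L=1; E->plug->D->R->E->L->H->refl->A->L'->D->R'->E->plug->D
Char 3 ('B'): step: R->0, L->2 (L advanced); B->plug->B->R->H->L->C->refl->F->L'->B->R'->F->plug->H
Char 4 ('H'): step: R->1, L=2; H->plug->F->R->F->L->D->refl->B->L'->G->R'->A->plug->A
Char 5 ('F'): step: R->2, L=2; F->plug->H->R->F->L->D->refl->B->L'->G->R'->G->plug->G
Char 6 ('H'): step: R->3, L=2; H->plug->F->R->F->L->D->refl->B->L'->G->R'->C->plug->C
Char 7 ('A'): step: R->4, L=2; A->plug->A->R->B->L->F->refl->C->L'->H->R'->G->plug->G
Char 8 ('A'): step: R->5, L=2; A->plug->A->R->E->L->A->refl->H->L'->C->R'->E->plug->D
Char 9 ('B'): step: R->6, L=2; B->plug->B->R->G->L->B->refl->D->L'->F->R'->E->plug->D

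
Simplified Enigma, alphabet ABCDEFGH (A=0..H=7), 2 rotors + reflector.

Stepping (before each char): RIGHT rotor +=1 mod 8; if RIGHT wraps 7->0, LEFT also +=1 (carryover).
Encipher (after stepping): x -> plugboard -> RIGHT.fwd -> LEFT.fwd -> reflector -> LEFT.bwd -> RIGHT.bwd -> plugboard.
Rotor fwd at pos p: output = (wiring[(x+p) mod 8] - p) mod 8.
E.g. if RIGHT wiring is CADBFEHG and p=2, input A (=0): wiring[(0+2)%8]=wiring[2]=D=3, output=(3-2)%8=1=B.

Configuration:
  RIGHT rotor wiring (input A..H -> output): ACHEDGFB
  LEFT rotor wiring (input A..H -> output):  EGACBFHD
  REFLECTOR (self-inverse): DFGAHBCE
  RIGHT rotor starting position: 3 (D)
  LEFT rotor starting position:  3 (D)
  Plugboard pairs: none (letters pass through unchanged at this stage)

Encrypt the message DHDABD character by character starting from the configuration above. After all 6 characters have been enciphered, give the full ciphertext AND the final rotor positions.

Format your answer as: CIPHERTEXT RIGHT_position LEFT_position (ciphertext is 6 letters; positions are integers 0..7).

Answer: ACFBDF 1 4

Derivation:
Char 1 ('D'): step: R->4, L=3; D->plug->D->R->F->L->B->refl->F->L'->H->R'->A->plug->A
Char 2 ('H'): step: R->5, L=3; H->plug->H->R->G->L->D->refl->A->L'->E->R'->C->plug->C
Char 3 ('D'): step: R->6, L=3; D->plug->D->R->E->L->A->refl->D->L'->G->R'->F->plug->F
Char 4 ('A'): step: R->7, L=3; A->plug->A->R->C->L->C->refl->G->L'->B->R'->B->plug->B
Char 5 ('B'): step: R->0, L->4 (L advanced); B->plug->B->R->C->L->D->refl->A->L'->E->R'->D->plug->D
Char 6 ('D'): step: R->1, L=4; D->plug->D->R->C->L->D->refl->A->L'->E->R'->F->plug->F
Final: ciphertext=ACFBDF, RIGHT=1, LEFT=4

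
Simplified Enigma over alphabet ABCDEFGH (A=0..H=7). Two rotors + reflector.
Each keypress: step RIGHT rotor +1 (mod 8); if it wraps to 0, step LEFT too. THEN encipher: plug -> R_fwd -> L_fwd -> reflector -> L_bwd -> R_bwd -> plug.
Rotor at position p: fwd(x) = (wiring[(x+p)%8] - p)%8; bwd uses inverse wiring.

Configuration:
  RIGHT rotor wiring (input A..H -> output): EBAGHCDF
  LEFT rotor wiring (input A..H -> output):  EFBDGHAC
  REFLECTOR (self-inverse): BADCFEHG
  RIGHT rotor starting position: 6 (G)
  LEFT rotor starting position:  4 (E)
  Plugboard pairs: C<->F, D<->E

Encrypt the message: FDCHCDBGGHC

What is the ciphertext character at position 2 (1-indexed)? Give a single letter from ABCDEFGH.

Char 1 ('F'): step: R->7, L=4; F->plug->C->R->C->L->E->refl->F->L'->G->R'->A->plug->A
Char 2 ('D'): step: R->0, L->5 (L advanced); D->plug->E->R->H->L->B->refl->A->L'->E->R'->A->plug->A

A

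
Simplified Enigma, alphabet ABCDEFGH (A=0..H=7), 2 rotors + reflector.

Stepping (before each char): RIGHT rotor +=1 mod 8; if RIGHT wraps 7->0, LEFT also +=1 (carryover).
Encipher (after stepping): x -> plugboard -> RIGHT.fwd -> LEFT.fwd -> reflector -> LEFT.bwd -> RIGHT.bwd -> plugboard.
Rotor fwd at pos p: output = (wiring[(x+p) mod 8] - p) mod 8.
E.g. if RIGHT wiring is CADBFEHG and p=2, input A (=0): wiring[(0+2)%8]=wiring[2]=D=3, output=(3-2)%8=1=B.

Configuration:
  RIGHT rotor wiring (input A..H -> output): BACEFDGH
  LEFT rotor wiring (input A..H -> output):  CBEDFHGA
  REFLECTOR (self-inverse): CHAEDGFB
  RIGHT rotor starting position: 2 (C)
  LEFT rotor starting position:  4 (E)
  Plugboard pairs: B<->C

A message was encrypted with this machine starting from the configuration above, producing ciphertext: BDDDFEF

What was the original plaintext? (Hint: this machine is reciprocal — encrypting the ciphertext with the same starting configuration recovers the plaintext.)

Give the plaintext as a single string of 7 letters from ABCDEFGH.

Answer: HAFFCAC

Derivation:
Char 1 ('B'): step: R->3, L=4; B->plug->C->R->A->L->B->refl->H->L'->H->R'->H->plug->H
Char 2 ('D'): step: R->4, L=4; D->plug->D->R->D->L->E->refl->D->L'->B->R'->A->plug->A
Char 3 ('D'): step: R->5, L=4; D->plug->D->R->E->L->G->refl->F->L'->F->R'->F->plug->F
Char 4 ('D'): step: R->6, L=4; D->plug->D->R->C->L->C->refl->A->L'->G->R'->F->plug->F
Char 5 ('F'): step: R->7, L=4; F->plug->F->R->G->L->A->refl->C->L'->C->R'->B->plug->C
Char 6 ('E'): step: R->0, L->5 (L advanced); E->plug->E->R->F->L->H->refl->B->L'->B->R'->A->plug->A
Char 7 ('F'): step: R->1, L=5; F->plug->F->R->F->L->H->refl->B->L'->B->R'->B->plug->C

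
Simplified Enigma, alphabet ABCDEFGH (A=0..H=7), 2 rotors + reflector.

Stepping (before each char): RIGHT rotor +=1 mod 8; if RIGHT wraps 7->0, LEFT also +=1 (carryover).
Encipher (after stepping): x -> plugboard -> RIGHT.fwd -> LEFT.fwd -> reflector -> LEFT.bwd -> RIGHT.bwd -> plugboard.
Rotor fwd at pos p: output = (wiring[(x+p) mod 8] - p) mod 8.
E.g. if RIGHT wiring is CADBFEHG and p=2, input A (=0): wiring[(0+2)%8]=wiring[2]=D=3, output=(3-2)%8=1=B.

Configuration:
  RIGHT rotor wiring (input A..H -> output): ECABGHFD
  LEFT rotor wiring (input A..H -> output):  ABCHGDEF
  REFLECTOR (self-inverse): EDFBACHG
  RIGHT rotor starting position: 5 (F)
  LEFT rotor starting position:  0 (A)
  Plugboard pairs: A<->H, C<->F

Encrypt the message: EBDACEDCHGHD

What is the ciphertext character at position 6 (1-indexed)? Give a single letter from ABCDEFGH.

Char 1 ('E'): step: R->6, L=0; E->plug->E->R->C->L->C->refl->F->L'->H->R'->A->plug->H
Char 2 ('B'): step: R->7, L=0; B->plug->B->R->F->L->D->refl->B->L'->B->R'->D->plug->D
Char 3 ('D'): step: R->0, L->1 (L advanced); D->plug->D->R->B->L->B->refl->D->L'->F->R'->G->plug->G
Char 4 ('A'): step: R->1, L=1; A->plug->H->R->D->L->F->refl->C->L'->E->R'->F->plug->C
Char 5 ('C'): step: R->2, L=1; C->plug->F->R->B->L->B->refl->D->L'->F->R'->D->plug->D
Char 6 ('E'): step: R->3, L=1; E->plug->E->R->A->L->A->refl->E->L'->G->R'->A->plug->H

H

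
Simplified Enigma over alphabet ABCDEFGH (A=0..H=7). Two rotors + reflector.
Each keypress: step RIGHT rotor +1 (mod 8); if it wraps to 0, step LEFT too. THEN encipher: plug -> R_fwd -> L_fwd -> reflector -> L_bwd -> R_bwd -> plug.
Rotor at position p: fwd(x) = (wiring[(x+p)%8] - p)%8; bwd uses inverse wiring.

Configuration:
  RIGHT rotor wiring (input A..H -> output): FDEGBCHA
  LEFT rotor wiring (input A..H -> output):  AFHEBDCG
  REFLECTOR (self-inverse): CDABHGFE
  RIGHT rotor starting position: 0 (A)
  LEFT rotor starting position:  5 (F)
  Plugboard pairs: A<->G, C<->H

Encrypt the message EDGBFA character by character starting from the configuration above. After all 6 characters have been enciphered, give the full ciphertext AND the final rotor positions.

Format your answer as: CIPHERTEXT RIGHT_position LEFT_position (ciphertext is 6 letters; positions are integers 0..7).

Answer: DCFFEB 6 5

Derivation:
Char 1 ('E'): step: R->1, L=5; E->plug->E->R->B->L->F->refl->G->L'->A->R'->D->plug->D
Char 2 ('D'): step: R->2, L=5; D->plug->D->R->A->L->G->refl->F->L'->B->R'->H->plug->C
Char 3 ('G'): step: R->3, L=5; G->plug->A->R->D->L->D->refl->B->L'->C->R'->F->plug->F
Char 4 ('B'): step: R->4, L=5; B->plug->B->R->G->L->H->refl->E->L'->H->R'->F->plug->F
Char 5 ('F'): step: R->5, L=5; F->plug->F->R->H->L->E->refl->H->L'->G->R'->E->plug->E
Char 6 ('A'): step: R->6, L=5; A->plug->G->R->D->L->D->refl->B->L'->C->R'->B->plug->B
Final: ciphertext=DCFFEB, RIGHT=6, LEFT=5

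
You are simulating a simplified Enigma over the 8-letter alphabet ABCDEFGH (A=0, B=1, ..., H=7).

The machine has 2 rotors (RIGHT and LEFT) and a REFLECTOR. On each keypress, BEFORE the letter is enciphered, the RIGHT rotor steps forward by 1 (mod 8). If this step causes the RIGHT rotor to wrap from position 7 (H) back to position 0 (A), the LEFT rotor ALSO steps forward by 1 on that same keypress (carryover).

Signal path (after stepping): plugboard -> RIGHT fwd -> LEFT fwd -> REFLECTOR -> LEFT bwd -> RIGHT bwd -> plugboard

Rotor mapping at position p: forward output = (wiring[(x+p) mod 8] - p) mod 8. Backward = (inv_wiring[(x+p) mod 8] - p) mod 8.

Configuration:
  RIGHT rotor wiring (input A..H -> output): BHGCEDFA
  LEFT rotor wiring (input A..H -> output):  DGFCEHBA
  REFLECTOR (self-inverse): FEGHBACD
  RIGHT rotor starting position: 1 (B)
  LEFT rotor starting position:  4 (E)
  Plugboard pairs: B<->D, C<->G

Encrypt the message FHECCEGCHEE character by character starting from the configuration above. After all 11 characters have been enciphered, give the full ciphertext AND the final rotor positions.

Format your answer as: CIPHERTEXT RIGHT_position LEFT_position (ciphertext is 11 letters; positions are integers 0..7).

Char 1 ('F'): step: R->2, L=4; F->plug->F->R->G->L->B->refl->E->L'->D->R'->E->plug->E
Char 2 ('H'): step: R->3, L=4; H->plug->H->R->D->L->E->refl->B->L'->G->R'->F->plug->F
Char 3 ('E'): step: R->4, L=4; E->plug->E->R->F->L->C->refl->G->L'->H->R'->B->plug->D
Char 4 ('C'): step: R->5, L=4; C->plug->G->R->F->L->C->refl->G->L'->H->R'->H->plug->H
Char 5 ('C'): step: R->6, L=4; C->plug->G->R->G->L->B->refl->E->L'->D->R'->C->plug->G
Char 6 ('E'): step: R->7, L=4; E->plug->E->R->D->L->E->refl->B->L'->G->R'->H->plug->H
Char 7 ('G'): step: R->0, L->5 (L advanced); G->plug->C->R->G->L->F->refl->A->L'->F->R'->G->plug->C
Char 8 ('C'): step: R->1, L=5; C->plug->G->R->H->L->H->refl->D->L'->C->R'->E->plug->E
Char 9 ('H'): step: R->2, L=5; H->plug->H->R->F->L->A->refl->F->L'->G->R'->F->plug->F
Char 10 ('E'): step: R->3, L=5; E->plug->E->R->F->L->A->refl->F->L'->G->R'->F->plug->F
Char 11 ('E'): step: R->4, L=5; E->plug->E->R->F->L->A->refl->F->L'->G->R'->H->plug->H
Final: ciphertext=EFDHGHCEFFH, RIGHT=4, LEFT=5

Answer: EFDHGHCEFFH 4 5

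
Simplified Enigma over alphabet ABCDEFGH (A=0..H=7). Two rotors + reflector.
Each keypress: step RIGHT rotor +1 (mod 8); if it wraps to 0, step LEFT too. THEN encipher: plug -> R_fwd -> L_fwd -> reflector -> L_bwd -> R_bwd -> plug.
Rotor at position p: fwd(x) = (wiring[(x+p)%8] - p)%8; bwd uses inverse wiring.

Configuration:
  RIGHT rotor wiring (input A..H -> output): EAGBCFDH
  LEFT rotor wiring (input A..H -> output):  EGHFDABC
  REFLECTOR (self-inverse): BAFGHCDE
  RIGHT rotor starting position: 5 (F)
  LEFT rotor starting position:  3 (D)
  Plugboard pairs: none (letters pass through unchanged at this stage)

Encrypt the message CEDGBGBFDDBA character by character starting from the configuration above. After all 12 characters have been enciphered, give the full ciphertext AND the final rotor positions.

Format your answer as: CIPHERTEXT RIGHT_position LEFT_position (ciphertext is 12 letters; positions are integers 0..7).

Char 1 ('C'): step: R->6, L=3; C->plug->C->R->G->L->D->refl->G->L'->D->R'->F->plug->F
Char 2 ('E'): step: R->7, L=3; E->plug->E->R->C->L->F->refl->C->L'->A->R'->A->plug->A
Char 3 ('D'): step: R->0, L->4 (L advanced); D->plug->D->R->B->L->E->refl->H->L'->A->R'->B->plug->B
Char 4 ('G'): step: R->1, L=4; G->plug->G->R->G->L->D->refl->G->L'->D->R'->H->plug->H
Char 5 ('B'): step: R->2, L=4; B->plug->B->R->H->L->B->refl->A->L'->E->R'->A->plug->A
Char 6 ('G'): step: R->3, L=4; G->plug->G->R->F->L->C->refl->F->L'->C->R'->C->plug->C
Char 7 ('B'): step: R->4, L=4; B->plug->B->R->B->L->E->refl->H->L'->A->R'->E->plug->E
Char 8 ('F'): step: R->5, L=4; F->plug->F->R->B->L->E->refl->H->L'->A->R'->A->plug->A
Char 9 ('D'): step: R->6, L=4; D->plug->D->R->C->L->F->refl->C->L'->F->R'->A->plug->A
Char 10 ('D'): step: R->7, L=4; D->plug->D->R->H->L->B->refl->A->L'->E->R'->H->plug->H
Char 11 ('B'): step: R->0, L->5 (L advanced); B->plug->B->R->A->L->D->refl->G->L'->H->R'->H->plug->H
Char 12 ('A'): step: R->1, L=5; A->plug->A->R->H->L->G->refl->D->L'->A->R'->C->plug->C
Final: ciphertext=FABHACEAAHHC, RIGHT=1, LEFT=5

Answer: FABHACEAAHHC 1 5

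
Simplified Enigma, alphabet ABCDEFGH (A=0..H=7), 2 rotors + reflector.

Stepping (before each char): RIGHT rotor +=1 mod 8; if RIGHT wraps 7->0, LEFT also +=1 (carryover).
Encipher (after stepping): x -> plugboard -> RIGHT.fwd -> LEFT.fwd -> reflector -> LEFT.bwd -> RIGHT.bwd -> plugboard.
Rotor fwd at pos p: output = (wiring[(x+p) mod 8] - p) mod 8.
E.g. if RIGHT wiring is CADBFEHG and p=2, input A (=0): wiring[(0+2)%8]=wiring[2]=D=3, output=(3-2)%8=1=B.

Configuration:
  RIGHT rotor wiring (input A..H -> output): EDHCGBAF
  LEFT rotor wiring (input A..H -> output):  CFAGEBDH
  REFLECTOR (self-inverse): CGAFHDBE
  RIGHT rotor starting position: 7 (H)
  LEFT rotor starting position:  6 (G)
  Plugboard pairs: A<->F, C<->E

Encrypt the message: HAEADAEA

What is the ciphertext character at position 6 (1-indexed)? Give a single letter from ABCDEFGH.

Char 1 ('H'): step: R->0, L->7 (L advanced); H->plug->H->R->F->L->F->refl->D->L'->B->R'->F->plug->A
Char 2 ('A'): step: R->1, L=7; A->plug->F->R->H->L->E->refl->H->L'->E->R'->G->plug->G
Char 3 ('E'): step: R->2, L=7; E->plug->C->R->E->L->H->refl->E->L'->H->R'->D->plug->D
Char 4 ('A'): step: R->3, L=7; A->plug->F->R->B->L->D->refl->F->L'->F->R'->D->plug->D
Char 5 ('D'): step: R->4, L=7; D->plug->D->R->B->L->D->refl->F->L'->F->R'->B->plug->B
Char 6 ('A'): step: R->5, L=7; A->plug->F->R->C->L->G->refl->B->L'->D->R'->B->plug->B

B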